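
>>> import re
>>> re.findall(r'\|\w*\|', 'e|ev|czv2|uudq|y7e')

With no groups in the pattern, `findall` gives back each whole match — 2 here.

['|ev|', '|uudq|']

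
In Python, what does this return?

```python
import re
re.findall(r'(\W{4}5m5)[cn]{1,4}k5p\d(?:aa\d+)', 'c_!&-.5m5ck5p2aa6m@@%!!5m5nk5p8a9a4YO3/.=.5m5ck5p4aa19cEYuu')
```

['!&-.5m5', '/.=.5m5']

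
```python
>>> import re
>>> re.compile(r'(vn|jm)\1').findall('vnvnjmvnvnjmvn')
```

['vn', 'vn']

After group 1 captures some text, `\1` only succeeds where that same text appears again.
`findall` collects group 1 from each match (2 total).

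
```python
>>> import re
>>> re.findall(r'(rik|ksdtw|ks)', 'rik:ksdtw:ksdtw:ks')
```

['rik', 'ksdtw', 'ksdtw', 'ks']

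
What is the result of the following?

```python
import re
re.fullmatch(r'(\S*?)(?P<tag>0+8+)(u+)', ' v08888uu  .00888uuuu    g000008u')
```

`fullmatch` succeeds only if the pattern covers the string from start to end.
Here there's no way to consume every character, so the call returns None.

None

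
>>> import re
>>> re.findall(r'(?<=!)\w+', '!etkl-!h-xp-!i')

Because the assertion is zero-width, the text it checks is not consumed and won't appear in the result.
No capturing groups, so `findall` returns the 3 full match strings.

['etkl', 'h', 'i']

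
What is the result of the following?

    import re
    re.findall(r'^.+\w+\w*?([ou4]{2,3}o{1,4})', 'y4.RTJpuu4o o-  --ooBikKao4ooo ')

['ooo']

The pattern matches anchored at the start of the string; then one or more of any character, then one or more of a word character, then zero or more of a word character (lazy); then 2 to 3 of one of [ou4], then 1 to 4 of a literal 'o' (captured).
`findall` collects group 1 from the one match (1 total).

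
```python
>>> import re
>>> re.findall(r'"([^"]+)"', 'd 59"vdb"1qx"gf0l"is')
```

Scanning left to right: at [4:9] match '"vdb"', group 1 = 'vdb'; at [12:18] match '"gf0l"', group 1 = 'gf0l'.
With a single group, `findall` returns only what that group captured — 2 items.

['vdb', 'gf0l']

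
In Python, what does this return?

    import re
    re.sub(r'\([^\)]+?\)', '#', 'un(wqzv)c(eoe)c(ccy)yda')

Matches: at [2:8] → '(wqzv)'; at [9:14] → '(eoe)'; at [15:20] → '(ccy)'.
Every occurrence is swapped for '#'.

'un#c#c#yda'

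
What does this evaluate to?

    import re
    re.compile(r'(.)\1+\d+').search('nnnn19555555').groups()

`\1` is not a pattern — it's the concrete string captured by group 1, re-applied verbatim.
Unlike `match`, `search` isn't anchored — it looks for the pattern anywhere in the string.
The match spans [0:12] → 'nnnn19555555'.
Captured: group 1 = 'n'.

('n',)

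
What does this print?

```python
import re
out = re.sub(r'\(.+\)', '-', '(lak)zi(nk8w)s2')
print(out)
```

Matches: at [0:13] → '(lak)zi(nk8w)'.
Every occurrence is swapped for '-'.

-s2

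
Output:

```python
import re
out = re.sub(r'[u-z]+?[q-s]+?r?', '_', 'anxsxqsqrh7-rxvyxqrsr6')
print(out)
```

This matches one or more of a character in [u-z] (lazy); then one or more of a character in [q-s] (lazy), then optionally the literal 'r'.
With the lazy modifier that quantifier settles for the fewest repetitions that let the rest of the pattern succeed (the atoms after it are unaffected and can still be greedy).
Matches: at [2:4] → 'xs'; at [4:6] → 'xq'; at [13:19] → 'xvyxqr'.
`sub` substitutes '_' at each match site.

an__sqrh7-r_sr6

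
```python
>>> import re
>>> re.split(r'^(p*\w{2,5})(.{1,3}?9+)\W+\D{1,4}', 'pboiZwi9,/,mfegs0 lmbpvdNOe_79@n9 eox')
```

['', 'pboiZw', 'i9', 's0 lmbpvdNOe_79@n9 eox']

This matches anchored at the start of the string; then zero or more of the literal 'p', then 2 to 5 of a word character (captured); then 1 to 3 of any character (lazy), then one or more of a literal '9' (captured); then one or more of a non-word character, then 1 to 4 of a non-digit.
Matches to split on: at [0:15] → 'pboiZwi9,/,mfeg'.
The group in the pattern means `split` returns the separators' captures alongside the pieces.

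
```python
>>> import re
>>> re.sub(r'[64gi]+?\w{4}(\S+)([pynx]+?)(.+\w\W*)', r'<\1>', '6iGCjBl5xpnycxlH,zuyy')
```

The pattern matches one or more of one of [64gi] (lazy), then exactly 4 of a word character; then one or more of a non-whitespace character (captured); then one or more of one of [pynx] (lazy) (captured); then one or more of any character, then a word character, then zero or more of a non-word character (captured).
Because the quantifier is non-greedy, it stops expanding at the earliest point where the rest of the pattern can succeed.
Matches: at [0:21] → '6iGCjBl5xpnycxlH,zuyy'.
The replacement refers to a captured group, so each match is rewritten using its own captured text.

'<Bl5xpnyc>'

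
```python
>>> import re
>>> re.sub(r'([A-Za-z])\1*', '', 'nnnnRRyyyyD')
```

''

The backreference `\1` re-matches whatever the first group consumed, character for character.
Matches: at [0:4] → 'nnnn'; at [4:6] → 'RR'; at [6:10] → 'yyyy'; at [10:11] → 'D'.
`sub` substitutes '' at each match site.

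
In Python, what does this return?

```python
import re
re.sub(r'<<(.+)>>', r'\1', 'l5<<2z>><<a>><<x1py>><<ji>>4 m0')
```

'l52z>><<a>><<x1py>><<ji4 m0'

Matches: at [2:27] → '<<2z>><<a>><<x1py>><<ji>>'.
The replacement refers to a captured group, so each match is rewritten using its own captured text.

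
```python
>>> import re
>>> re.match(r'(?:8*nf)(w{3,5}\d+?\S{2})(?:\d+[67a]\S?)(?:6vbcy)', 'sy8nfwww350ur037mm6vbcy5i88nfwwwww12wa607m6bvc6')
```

None

`re.match` won't scan ahead — the pattern has to work from the very first character.
Here position 0 doesn't satisfy it, so the call returns None.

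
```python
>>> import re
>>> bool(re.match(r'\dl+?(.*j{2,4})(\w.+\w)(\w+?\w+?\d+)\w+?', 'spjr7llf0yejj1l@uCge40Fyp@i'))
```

The pattern matches a digit, then one or more of the literal 'l' (lazy); then zero or more of any character, then 2 to 4 of the literal 'j' (captured); then a word character, then one or more of any character, then a word character (captured); then one or more of a word character (lazy), then one or more of a word character (lazy), then one or more of a digit (captured); then one or more of a word character (lazy).
`match` is anchored at position 0; if the pattern doesn't fit there, it returns None.
Here the string doesn't start with a match, so the call returns None, and `bool(None)` is False.

False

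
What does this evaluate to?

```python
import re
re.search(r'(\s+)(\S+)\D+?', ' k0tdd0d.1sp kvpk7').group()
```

Lazy quantifiers expand one character at a time until the remainder of the pattern can match.
The match spans [0:13] → ' k0tdd0d.1sp '.

' k0tdd0d.1sp '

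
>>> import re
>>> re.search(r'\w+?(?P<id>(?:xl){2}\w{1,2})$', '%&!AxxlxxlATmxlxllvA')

None

Here no position works, so the call returns None.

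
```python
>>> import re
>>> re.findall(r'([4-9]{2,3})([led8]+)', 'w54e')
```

[('54', 'e')]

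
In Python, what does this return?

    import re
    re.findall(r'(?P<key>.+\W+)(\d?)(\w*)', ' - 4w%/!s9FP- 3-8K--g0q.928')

[(' - 4w%/!s9FP- 3-8K--g0q.', '9', '28')]

This matches one or more of any character, then one or more of a non-word character (captured as 'key'); then optionally a digit (captured); then zero or more of a word character (captured).
Walking the string: at [0:27] match ' - 4w%/!s9FP- 3-8K--g0q.928', groups = (' - 4w%/!s9FP- 3-8K--g0q.', '9', '28').
`findall` packs the 3 group values into a tuple for every match.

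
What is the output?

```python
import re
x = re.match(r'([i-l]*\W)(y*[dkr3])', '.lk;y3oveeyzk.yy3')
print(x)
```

None

The pattern matches zero or more of a character in [i-l], then a non-word character (captured); then zero or more of the literal 'y', then one of [dkr3] (captured).
`match` is anchored at position 0; if the pattern doesn't fit there, it returns None.
Here position 0 doesn't satisfy it, so the call returns None.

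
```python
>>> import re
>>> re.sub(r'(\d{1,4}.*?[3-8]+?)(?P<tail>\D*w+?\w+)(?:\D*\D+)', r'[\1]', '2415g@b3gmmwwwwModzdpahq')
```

This matches 1 to 4 of a digit, then zero or more of any character (lazy), then one or more of a character in [3-8] (lazy) (captured); then zero or more of a non-digit, then one or more of a literal 'w' (lazy), then one or more of a word character (captured as 'tail'); then zero or more of a non-digit, then one or more of a non-digit (non-capturing group).
Each match is replaced using the text its own group 1 captured.

'[2415g@b3]'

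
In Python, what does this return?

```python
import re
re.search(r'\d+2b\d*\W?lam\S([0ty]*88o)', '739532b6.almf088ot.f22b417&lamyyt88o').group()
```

Pattern: one or more of a digit, then the literal '2b'; then zero or more of a digit, then optionally a non-word character; then the literal 'lam', then a non-whitespace character; then zero or more of one of [0ty], then the literal '88o' (captured).
Unlike `match`, `search` isn't anchored — it looks for the pattern anywhere in the string.
The match spans [20:36] → '22b417&lamyyt88o'.
Captured: group 1 = 'yt88o'.

'22b417&lamyyt88o'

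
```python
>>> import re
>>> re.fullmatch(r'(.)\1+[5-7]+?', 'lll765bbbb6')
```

None

`re.fullmatch` requires the pattern to consume the entire string.
Here the string isn't matched end-to-end, so the call returns None.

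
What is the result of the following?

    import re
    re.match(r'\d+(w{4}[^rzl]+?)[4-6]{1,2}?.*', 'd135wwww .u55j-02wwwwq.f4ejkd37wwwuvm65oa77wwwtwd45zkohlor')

None

`re.match` won't scan ahead — the pattern has to work from the very first character.
Here the string doesn't start with a match, so the call returns None.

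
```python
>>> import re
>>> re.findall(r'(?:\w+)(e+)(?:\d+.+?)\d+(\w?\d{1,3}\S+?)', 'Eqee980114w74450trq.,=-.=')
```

[('e', '0t')]

`findall` packs the 2 group values into a tuple for every match.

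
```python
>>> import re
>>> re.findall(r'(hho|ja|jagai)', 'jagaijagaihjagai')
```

Alternation tries branches left to right and keeps the first one that lets the overall match succeed at that position.
Walking the string: at [0:2] match 'ja', group 1 = 'ja'; at [5:7] match 'ja', group 1 = 'ja'; at [11:13] match 'ja', group 1 = 'ja'.
Because there's exactly one group, `findall` drops the full match and keeps group 1 from each hit.

['ja', 'ja', 'ja']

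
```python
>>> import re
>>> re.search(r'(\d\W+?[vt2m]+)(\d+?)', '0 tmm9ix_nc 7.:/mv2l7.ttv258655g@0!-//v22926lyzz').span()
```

The pattern matches a digit, then one or more of a non-word character (lazy), then one or more of one of [vt2m] (captured); then one or more of a digit (lazy) (captured).
The match spans [0:6] → '0 tmm9'.

(0, 6)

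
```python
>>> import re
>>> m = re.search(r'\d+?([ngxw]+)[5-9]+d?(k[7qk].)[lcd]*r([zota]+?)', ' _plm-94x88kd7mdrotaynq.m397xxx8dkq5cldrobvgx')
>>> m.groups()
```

This matches one or more of a digit (lazy); then one or more of one of [ngxw] (captured); then one or more of a character in [5-9], then optionally the literal 'd'; then a literal 'k', then one of [7qk], then any character (captured); then zero or more of one of [lcd], then the literal 'r'; then one or more of one of [zota] (lazy) (captured).
Unlike `match`, `search` isn't anchored — it looks for the pattern anywhere in the string.
The match spans [25:41] → '397xxx8dkq5cldro'.
Captured: group 1 = 'xxx', group 2 = 'kq5', group 3 = 'o'.

('xxx', 'kq5', 'o')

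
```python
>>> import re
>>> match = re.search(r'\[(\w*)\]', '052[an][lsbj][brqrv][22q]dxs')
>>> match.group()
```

`search` walks the string left to right and returns the first match it finds.
The match spans [3:7] → '[an]'.
Captured: group 1 = 'an'.

'[an]'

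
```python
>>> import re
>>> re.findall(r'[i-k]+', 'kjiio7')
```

['kjii']

Since nothing is captured, `findall` lists the 1 matched substring directly.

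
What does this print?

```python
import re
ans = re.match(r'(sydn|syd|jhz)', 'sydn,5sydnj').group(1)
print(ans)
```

The regex engine tests alternatives in the order written; an earlier branch that matches wins even if a later one would match more.
`re.match` only tries the pattern at the start of the string.
The match spans [0:4] → 'sydn'.
Captured: group 1 = 'sydn'.

sydn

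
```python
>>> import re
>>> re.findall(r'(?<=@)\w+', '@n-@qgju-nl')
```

['n', 'qgju']

The `(?=…)`/`(?<=…)` assertion just peeks at neighbouring text; it doesn't advance the match position.
Matches: at [1:2] → 'n'; at [4:8] → 'qgju'.
No capturing groups, so `findall` returns the 2 full match strings.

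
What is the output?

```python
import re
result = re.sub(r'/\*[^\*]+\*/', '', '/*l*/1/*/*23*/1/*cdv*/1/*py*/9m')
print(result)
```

1/*119m

Each match is replaced by ''.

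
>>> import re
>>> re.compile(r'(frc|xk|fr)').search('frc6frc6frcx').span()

The regex engine tests alternatives in the order written; an earlier branch that matches wins even if a later one would match more.
`search` walks the string left to right and returns the first match it finds.
The match spans [0:3] → 'frc'.
Captured: group 1 = 'frc'.

(0, 3)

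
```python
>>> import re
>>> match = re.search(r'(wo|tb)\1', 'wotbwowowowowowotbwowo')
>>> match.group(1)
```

'wo'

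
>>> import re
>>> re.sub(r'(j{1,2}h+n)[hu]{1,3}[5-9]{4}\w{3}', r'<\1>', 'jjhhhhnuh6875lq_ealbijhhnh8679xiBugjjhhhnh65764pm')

'<jjhhhhn>ealbi<jhhn>ug<jjhhhn>'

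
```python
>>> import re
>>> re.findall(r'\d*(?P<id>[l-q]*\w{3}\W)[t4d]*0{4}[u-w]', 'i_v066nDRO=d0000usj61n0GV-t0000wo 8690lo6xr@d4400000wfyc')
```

['nDRO=', 'n0GV-']

Because there's exactly one group, `findall` drops the full match and keeps group 1 from each hit.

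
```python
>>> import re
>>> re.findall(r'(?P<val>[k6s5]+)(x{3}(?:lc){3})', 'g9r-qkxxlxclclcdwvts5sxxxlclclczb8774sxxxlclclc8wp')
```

This matches one or more of one of [k6s5] (captured as 'val'); then exactly 3 of a literal 'x', then the literal 'lc' repeated 3 times (captured).
Walking the string: at [19:31] match 's5sxxxlclclc', groups = ('s5s', 'xxxlclclc'); at [37:47] match 'sxxxlclclc', groups = ('s', 'xxxlclclc').
`findall` packs the 2 group values into a tuple for every match.

[('s5s', 'xxxlclclc'), ('s', 'xxxlclclc')]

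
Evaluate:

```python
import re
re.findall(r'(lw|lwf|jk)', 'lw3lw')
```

Walking the string: at [0:2] match 'lw', group 1 = 'lw'; at [3:5] match 'lw', group 1 = 'lw'.
`findall` collects group 1 from each match (2 total).

['lw', 'lw']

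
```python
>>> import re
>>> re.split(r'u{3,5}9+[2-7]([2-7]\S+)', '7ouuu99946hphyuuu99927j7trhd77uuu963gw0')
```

['7o', '6hphyuuu99927j7trhd77uuu963gw0', '']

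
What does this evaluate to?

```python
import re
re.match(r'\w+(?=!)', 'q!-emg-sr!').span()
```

Because the assertion is zero-width, the text it checks is not consumed and won't appear in the result.
`match` is anchored at position 0; if the pattern doesn't fit there, it returns None.
The match spans [0:1] → 'q'.

(0, 1)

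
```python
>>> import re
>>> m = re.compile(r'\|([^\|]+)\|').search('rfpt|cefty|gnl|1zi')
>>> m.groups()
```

('cefty',)

`re.search` scans for the first position where the pattern succeeds.
The match spans [4:11] → '|cefty|'.
Captured: group 1 = 'cefty'.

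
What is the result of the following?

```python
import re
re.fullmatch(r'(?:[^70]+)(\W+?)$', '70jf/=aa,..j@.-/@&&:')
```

None

This matches one or more of any character except [70] (non-capturing group); then one or more of a non-word character (lazy) (captured); then anchored at the end.
For `fullmatch`, every character of the input must be accounted for by the pattern.
Here the string isn't matched end-to-end, so the call returns None.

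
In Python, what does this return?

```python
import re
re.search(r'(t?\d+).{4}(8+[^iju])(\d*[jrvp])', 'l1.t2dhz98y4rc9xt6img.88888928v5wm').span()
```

This matches optionally the literal 't', then one or more of a digit (captured); then exactly 4 of any character; then one or more of a literal '8', then any character except [iju] (captured); then zero or more of a digit, then one of [jrvp] (captured).
`search` walks the string left to right and returns the first match it finds.
The match spans [3:13] → 't2dhz98y4r'.
Captured: group 1 = 't2', group 2 = '8y', group 3 = '4r'.

(3, 13)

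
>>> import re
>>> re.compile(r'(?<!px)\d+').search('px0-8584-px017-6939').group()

'8584'

Because the assertion is negative and zero-width, positions next to the forbidden text are skipped.
Unlike `match`, `search` isn't anchored — it looks for the pattern anywhere in the string.
The match spans [4:8] → '8584'.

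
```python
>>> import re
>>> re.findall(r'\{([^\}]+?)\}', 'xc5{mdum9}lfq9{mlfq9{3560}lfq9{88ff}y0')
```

['mdum9', 'mlfq9{3560', '88ff']

Walking the string: at [3:10] match '{mdum9}', group 1 = 'mdum9'; at [14:26] match '{mlfq9{3560}', group 1 = 'mlfq9{3560'; at [30:36] match '{88ff}', group 1 = '88ff'.
Because there's exactly one group, `findall` drops the full match and keeps group 1 from each hit.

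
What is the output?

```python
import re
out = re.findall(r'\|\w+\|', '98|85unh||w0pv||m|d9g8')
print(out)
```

['|85unh|', '|w0pv|', '|m|']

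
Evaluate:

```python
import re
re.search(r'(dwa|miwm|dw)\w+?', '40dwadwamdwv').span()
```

(2, 6)

`|` is ordered: at each position the engine commits to the first alternative that works.
The match spans [2:6] → 'dwad'.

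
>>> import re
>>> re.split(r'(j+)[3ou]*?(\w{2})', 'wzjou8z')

The `?` after the quantifier makes it lazy — it takes as little as possible before letting the rest of the pattern try.
With a capturing group present, the delimiter's captured portion is kept in the result list.

['wz', 'j', 'ou', '8z']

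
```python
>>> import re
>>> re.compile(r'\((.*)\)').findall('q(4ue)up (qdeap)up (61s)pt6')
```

['4ue)up (qdeap)up (61s']

Walking the string: at [1:24] match '(4ue)up (qdeap)up (61s)', group 1 = '4ue)up (qdeap)up (61s'.
`findall` collects group 1 from the one match (1 total).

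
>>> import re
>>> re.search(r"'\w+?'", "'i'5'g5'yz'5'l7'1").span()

Unlike `match`, `search` isn't anchored — it looks for the pattern anywhere in the string.
The match spans [0:3] → "'i'".

(0, 3)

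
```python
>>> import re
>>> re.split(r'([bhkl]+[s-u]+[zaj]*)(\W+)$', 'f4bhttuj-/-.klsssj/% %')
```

['f4bhttuj-/-.', 'klsssj', '/% %', '']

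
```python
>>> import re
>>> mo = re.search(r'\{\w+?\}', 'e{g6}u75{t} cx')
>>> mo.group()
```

'{g6}'

The match spans [1:5] → '{g6}'.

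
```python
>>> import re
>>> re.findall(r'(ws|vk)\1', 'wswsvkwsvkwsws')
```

`\1` has to match the exact text group 1 already captured.
Walking the string: at [0:4] match 'wsws', group 1 = 'ws'; at [10:14] match 'wsws', group 1 = 'ws'.
With a single group, `findall` returns only what that group captured — 2 items.

['ws', 'ws']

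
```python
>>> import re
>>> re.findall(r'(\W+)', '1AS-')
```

One capturing group, so `findall` returns just the captured substring from the one match — 1 in all.

['-']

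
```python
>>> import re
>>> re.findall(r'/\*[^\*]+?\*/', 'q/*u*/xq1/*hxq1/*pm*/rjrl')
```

['/*u*/', '/*pm*/']

With no groups in the pattern, `findall` gives back each whole match — 2 here.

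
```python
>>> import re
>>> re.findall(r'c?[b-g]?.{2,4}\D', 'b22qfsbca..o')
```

The pattern matches optionally a literal 'c', then optionally a character in [b-g]; then 2 to 4 of any character, then a non-digit.
Walking the string: at [0:6] → 'b22qfs'; at [6:12] → 'bca..o'.
With no groups in the pattern, `findall` gives back each whole match — 2 here.

['b22qfs', 'bca..o']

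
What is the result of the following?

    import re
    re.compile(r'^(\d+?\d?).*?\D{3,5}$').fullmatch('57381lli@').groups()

('57',)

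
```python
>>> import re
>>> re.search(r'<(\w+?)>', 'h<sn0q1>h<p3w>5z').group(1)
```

'sn0q1'

`re.search` tries every starting position until one works.
The match spans [1:8] → '<sn0q1>'.
Captured: group 1 = 'sn0q1'.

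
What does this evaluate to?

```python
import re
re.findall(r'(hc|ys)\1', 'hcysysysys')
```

`\1` is not a pattern — it's the concrete string captured by group 1, re-applied verbatim.
Matches: at [2:6] match 'ysys', group 1 = 'ys'; at [6:10] match 'ysys', group 1 = 'ys'.
Because there's exactly one group, `findall` drops the full match and keeps group 1 from each hit.

['ys', 'ys']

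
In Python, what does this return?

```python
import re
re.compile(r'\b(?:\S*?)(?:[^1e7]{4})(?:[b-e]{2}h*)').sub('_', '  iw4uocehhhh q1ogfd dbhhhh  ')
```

Each match is replaced by '_'.

'  _ _  '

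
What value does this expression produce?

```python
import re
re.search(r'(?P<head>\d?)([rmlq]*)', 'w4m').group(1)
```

Pattern: optionally a digit (captured as 'head'); then zero or more of one of [rmlq] (captured).
`re.search` scans for the first position where the pattern succeeds.
The match spans [0:0] → ''.
Captured: group 1 = '', group 2 = ''.

''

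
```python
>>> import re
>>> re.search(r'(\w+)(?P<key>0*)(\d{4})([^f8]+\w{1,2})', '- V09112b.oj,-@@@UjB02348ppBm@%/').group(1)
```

'V0'

The match spans [2:26] → 'V09112b.oj,-@@@UjB02348p'.
Captured: group 1 = 'V0', group 2 = '', group 3 = '9112', group 4 = 'b.oj,-@@@UjB02348p'.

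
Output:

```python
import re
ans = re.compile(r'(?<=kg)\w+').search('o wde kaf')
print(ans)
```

None

The `(?=…)`/`(?<=…)` assertion just peeks at neighbouring text; it doesn't advance the match position.
Unlike `match`, `search` isn't anchored — it looks for the pattern anywhere in the string.
Here nothing in the string fits, so the call returns None.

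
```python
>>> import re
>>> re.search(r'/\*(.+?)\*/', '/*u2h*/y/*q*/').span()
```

(0, 7)

A non-greedy quantifier consumes as few characters as it can — just enough that the remainder of the pattern still matches from where it stops; whatever follows it matches normally.
The match spans [0:7] → '/*u2h*/'.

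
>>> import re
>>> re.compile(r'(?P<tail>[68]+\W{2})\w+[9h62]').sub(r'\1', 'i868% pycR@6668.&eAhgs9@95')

'i868% pycR@6668.&@95'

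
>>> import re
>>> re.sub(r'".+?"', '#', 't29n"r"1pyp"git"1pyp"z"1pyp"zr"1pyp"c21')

Lazy quantifiers expand one character at a time until the remainder of the pattern can match.
`sub` substitutes '#' at each match site.

't29n#1pyp#1pyp#1pyp#1pyp"c21'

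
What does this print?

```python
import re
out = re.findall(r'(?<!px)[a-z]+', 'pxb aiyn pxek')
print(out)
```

The negative lookahead/lookbehind blocks any match where the forbidden context is present.
`findall` yields the raw match text (3 of them) because the pattern has no groups.

['pxb', 'aiyn', 'pxek']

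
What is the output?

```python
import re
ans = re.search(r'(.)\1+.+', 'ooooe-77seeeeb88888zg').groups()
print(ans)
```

The match spans [0:21] → 'ooooe-77seeeeb88888zg'.
Captured: group 1 = 'o'.

('o',)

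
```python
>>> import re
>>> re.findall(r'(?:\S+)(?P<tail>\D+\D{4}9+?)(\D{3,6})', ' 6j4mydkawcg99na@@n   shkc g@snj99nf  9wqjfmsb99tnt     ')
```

The pattern matches one or more of a non-whitespace character (non-capturing group); then one or more of a non-digit, then exactly 4 of a non-digit, then one or more of the literal '9' (lazy) (captured as 'tail'); then 3 to 6 of a non-digit (captured).
Scanning left to right: at [1:38] match '6j4mydkawcg99na@@n   shkc g@snj99nf  ', groups = ('   shkc g@snj99', 'nf  '); at [38:54] match '9wqjfmsb99tnt   ', groups = ('jfmsb99', 'tnt   ').
2 groups means each result is a tuple of 2 captured strings — 2 here.

[('   shkc g@snj99', 'nf  '), ('jfmsb99', 'tnt   ')]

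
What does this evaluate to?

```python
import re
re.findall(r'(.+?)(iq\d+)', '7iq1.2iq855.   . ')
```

[('7', 'iq1'), ('.2', 'iq855')]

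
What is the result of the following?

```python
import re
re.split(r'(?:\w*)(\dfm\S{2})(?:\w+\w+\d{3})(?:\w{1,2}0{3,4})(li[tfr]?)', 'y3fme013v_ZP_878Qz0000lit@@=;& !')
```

['', '3fme0', 'lit', '@@=;& !']

Pattern: zero or more of a word character (non-capturing group); then a digit, then the literal 'fm', then exactly 2 of a non-whitespace character (captured); then one or more of a word character, then one or more of a word character, then exactly 3 of a digit (non-capturing group); then 1 to 2 of a word character, then 3 to 4 of the literal '0' (non-capturing group); then the literal 'li', then optionally one of [tfr] (captured).
The group in the pattern means `split` returns the separators' captures alongside the pieces.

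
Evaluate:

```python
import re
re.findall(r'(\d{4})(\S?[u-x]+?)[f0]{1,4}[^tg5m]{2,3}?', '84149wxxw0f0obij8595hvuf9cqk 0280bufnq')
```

This matches exactly 4 of a digit (captured); then optionally a non-whitespace character, then one or more of a character in [u-x] (lazy) (captured); then 1 to 4 of one of [f0], then 2 to 3 of any character except [tg5m] (lazy).
Matches: at [0:14] match '84149wxxw0f0ob', groups = ('8414', '9wxxw'); at [16:26] match '8595hvuf9c', groups = ('8595', 'hvu'); at [29:38] match '0280bufnq', groups = ('0280', 'bu').
`findall` packs the 2 group values into a tuple for every match.

[('8414', '9wxxw'), ('8595', 'hvu'), ('0280', 'bu')]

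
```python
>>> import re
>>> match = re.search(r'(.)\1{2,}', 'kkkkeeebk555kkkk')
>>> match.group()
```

'kkkk'

`\1` has to match the exact text group 1 already captured.
`search` walks the string left to right and returns the first match it finds.
The match spans [0:4] → 'kkkk'.
Captured: group 1 = 'k'.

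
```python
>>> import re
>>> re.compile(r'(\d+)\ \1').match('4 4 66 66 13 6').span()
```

(0, 3)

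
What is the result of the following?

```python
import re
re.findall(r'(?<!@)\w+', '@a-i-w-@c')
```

A negative assertion filters positions out without eating any characters.
With no groups in the pattern, `findall` gives back each whole match — 2 here.

['i', 'w']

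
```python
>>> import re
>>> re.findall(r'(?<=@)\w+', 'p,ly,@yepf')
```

['yepf']

Lookahead/lookbehind check context without consuming it, so the matched span excludes the asserted characters.
Scanning left to right: at [6:10] → 'yepf'.
`findall` yields the raw match text (1 of them) because the pattern has no groups.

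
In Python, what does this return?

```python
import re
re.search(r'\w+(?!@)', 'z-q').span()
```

A negative assertion filters positions out without eating any characters.
`re.search` scans for the first position where the pattern succeeds.
The match spans [0:1] → 'z'.

(0, 1)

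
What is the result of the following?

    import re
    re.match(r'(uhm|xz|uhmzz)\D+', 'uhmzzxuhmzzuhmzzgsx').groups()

The match spans [0:19] → 'uhmzzxuhmzzuhmzzgsx'.
Captured: group 1 = 'uhm'.

('uhm',)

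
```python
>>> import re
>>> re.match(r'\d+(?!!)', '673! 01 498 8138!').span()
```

(0, 2)

With `match`, the pattern is implicitly anchored at the beginning.
The match spans [0:2] → '67'.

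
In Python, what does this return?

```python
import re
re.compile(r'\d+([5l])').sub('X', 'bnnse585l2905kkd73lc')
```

This matches one or more of a digit; then one of [5l] (captured).
Every occurrence is swapped for 'X'.

'bnnseXXkkdXc'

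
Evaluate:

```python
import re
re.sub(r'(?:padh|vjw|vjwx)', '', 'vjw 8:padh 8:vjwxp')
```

' 8: 8:xp'

Alternation isn't longest-match — the leftmost alternative that fits at this position is chosen.
`sub` substitutes '' at each match site.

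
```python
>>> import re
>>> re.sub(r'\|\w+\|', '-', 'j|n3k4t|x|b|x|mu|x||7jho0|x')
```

'j-x-x-x|-x'

Matches: at [1:8] → '|n3k4t|'; at [9:12] → '|b|'; at [13:17] → '|mu|'; at [19:26] → '|7jho0|'.
Each match is replaced by '-'.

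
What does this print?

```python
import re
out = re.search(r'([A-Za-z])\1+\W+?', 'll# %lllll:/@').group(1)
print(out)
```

l

The match spans [0:3] → 'll#'.
Captured: group 1 = 'l'.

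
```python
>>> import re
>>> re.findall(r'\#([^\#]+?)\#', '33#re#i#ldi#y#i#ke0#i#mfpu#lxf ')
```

['re', 'ldi', 'i', 'i']

Matches: at [2:6] match '#re#', group 1 = 're'; at [7:12] match '#ldi#', group 1 = 'ldi'; at [13:16] match '#i#', group 1 = 'i'; at [19:22] match '#i#', group 1 = 'i'.
`findall` collects group 1 from each match (4 total).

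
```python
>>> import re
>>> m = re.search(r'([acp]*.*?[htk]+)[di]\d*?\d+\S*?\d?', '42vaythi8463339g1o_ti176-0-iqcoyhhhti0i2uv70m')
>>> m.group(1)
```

'42vayth'

The match spans [0:15] → '42vaythi8463339'.
Captured: group 1 = '42vayth'.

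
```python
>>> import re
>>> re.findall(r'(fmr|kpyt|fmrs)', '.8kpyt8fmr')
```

['kpyt', 'fmr']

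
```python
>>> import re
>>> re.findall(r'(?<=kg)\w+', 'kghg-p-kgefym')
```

['hg', 'efym']

The lookaround is zero-width — it requires the adjacent text to match without consuming it, so the asserted text isn't part of the match.
`findall` yields the raw match text (2 of them) because the pattern has no groups.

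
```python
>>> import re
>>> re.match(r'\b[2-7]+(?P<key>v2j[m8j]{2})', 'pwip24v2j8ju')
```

None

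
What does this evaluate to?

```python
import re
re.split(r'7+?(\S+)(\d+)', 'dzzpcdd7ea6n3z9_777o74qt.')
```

['dzzpcdd', 'ea6n3z9_777o7', '4', 'qt.']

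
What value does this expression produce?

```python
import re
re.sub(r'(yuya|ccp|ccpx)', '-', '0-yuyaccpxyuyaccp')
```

'0---x--'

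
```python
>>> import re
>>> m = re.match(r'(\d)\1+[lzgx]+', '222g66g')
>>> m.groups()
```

`\1` is not a pattern — it's the concrete string captured by group 1, re-applied verbatim.
`re.match` only tries the pattern at the start of the string.
The match spans [0:4] → '222g'.
Captured: group 1 = '2'.

('2',)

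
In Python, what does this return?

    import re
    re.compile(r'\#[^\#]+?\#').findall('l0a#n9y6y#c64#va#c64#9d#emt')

['#n9y6y#', '#va#', '#9d#']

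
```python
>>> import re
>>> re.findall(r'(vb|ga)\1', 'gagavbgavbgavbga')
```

['ga']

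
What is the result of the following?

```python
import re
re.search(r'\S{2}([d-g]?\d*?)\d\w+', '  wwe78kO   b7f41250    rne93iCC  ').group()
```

The pattern matches exactly 2 of a non-whitespace character; then optionally a character in [d-g], then zero or more of a digit (lazy) (captured); then a digit, then one or more of a word character.
The match spans [2:9] → 'wwe78kO'.

'wwe78kO'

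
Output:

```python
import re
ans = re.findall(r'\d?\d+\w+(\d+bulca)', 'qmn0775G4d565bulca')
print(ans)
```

['5bulca']

Pattern: optionally a digit, then one or more of a digit, then one or more of a word character; then one or more of a digit, then the literal 'bu', then the literal 'lca' (captured).
Matches: at [3:18] match '0775G4d565bulca', group 1 = '5bulca'.
Because there's exactly one group, `findall` drops the full match and keeps group 1 from the one hit.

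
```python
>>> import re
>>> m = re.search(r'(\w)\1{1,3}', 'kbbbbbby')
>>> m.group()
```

'bbbb'

A backreference is literal: `\1` must see the identical characters the first group matched.
`re.search` scans for the first position where the pattern succeeds.
The match spans [1:5] → 'bbbb'.
Captured: group 1 = 'b'.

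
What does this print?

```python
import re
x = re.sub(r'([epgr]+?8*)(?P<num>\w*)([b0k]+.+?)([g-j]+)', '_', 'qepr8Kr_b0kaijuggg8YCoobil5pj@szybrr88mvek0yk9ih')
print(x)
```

q_@szyb_

Pattern: one or more of one of [epgr] (lazy), then zero or more of the literal '8' (captured); then zero or more of a word character (captured as 'num'); then one or more of one of [b0k], then one or more of any character (lazy) (captured); then one or more of a character in [g-j] (captured).
Because the quantifier is non-greedy, it stops expanding at the earliest point where the rest of the pattern can succeed.
Matches: at [1:29] → 'epr8Kr_b0kaijuggg8YCoobil5pj'; at [34:48] → 'rr88mvek0yk9ih'.
Each match is replaced by '_'.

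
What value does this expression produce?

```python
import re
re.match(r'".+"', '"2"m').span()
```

(0, 3)

`re.match` only tries the pattern at the start of the string.
The match spans [0:3] → '"2"'.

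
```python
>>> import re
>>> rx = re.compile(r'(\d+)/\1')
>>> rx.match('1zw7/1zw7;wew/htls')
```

A backreference is literal: `\1` must see the identical characters the first group matched.
With `match`, the pattern is implicitly anchored at the beginning.
Here position 0 doesn't satisfy it, so the call returns None.

None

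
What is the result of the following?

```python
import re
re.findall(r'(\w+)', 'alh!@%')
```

['alh']

This matches one or more of a word character (captured).
Matches: at [0:3] match 'alh', group 1 = 'alh'.
With a single group, `findall` returns only what that group captured — 1 item.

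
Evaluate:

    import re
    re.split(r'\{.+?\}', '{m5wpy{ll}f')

['', 'f']

`split` removes every match and returns the 2 fragments in between.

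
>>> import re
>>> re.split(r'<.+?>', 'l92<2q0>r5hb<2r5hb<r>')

['l92', 'r5hb', '']

Matches to split on: at [3:8] → '<2q0>'; at [12:21] → '<2r5hb<r>'.
Splitting on the pattern gives 3 pieces.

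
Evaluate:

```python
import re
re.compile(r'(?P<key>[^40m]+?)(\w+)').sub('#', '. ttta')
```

This matches one or more of any character except [40m] (lazy) (captured as 'key'); then one or more of a word character (captured).
Each match is replaced by '#'.

'#'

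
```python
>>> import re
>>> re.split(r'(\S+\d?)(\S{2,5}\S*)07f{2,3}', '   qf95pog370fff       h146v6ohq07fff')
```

The pattern matches one or more of a non-whitespace character, then optionally a digit (captured); then 2 to 5 of a non-whitespace character, then zero or more of a non-whitespace character (captured); then the literal '07', then 2 to 3 of a literal 'f'.
Matches to split on: at [23:37] → 'h146v6ohq07fff'.
Because the pattern has a capturing group, `split` also inserts each captured text between the pieces.

['   qf95pog370fff       ', 'h146v6o', 'hq', '']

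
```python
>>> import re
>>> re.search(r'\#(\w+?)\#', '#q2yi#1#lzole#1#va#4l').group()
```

'#q2yi#'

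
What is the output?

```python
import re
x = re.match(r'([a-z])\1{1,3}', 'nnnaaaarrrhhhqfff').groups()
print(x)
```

`\1` has to match the exact text group 1 already captured.
With `match`, the pattern is implicitly anchored at the beginning.
The match spans [0:3] → 'nnn'.
Captured: group 1 = 'n'.

('n',)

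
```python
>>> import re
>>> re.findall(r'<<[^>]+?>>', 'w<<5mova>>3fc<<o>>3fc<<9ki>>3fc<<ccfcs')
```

['<<5mova>>', '<<o>>', '<<9ki>>']

No capturing groups, so `findall` returns the 3 full match strings.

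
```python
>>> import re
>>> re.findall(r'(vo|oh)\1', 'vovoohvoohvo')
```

After group 1 captures some text, `\1` only succeeds where that same text appears again.
`findall` collects group 1 from the one match (1 total).

['vo']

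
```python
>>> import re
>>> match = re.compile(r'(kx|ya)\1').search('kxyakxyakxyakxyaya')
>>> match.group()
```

The backreference `\1` re-matches whatever the first group consumed, character for character.
Unlike `match`, `search` isn't anchored — it looks for the pattern anywhere in the string.
The match spans [14:18] → 'yaya'.
Captured: group 1 = 'ya'.

'yaya'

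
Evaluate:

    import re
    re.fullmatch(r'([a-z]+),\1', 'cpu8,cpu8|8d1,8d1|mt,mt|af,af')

`fullmatch` succeeds only if the pattern covers the string from start to end.
Here the pattern can't cover the whole string, so the call returns None.

None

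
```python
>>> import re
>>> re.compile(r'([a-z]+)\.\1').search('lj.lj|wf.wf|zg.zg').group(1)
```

A backreference is literal: `\1` must see the identical characters the first group matched.
`search` walks the string left to right and returns the first match it finds.
The match spans [0:5] → 'lj.lj'.
Captured: group 1 = 'lj'.

'lj'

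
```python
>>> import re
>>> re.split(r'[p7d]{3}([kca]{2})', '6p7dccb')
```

['6', 'cc', 'b']

`re.split` interleaves the captured-group text with the surrounding fragments.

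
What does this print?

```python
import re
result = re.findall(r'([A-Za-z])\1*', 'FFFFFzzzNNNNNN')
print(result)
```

After group 1 captures some text, `\1` only succeeds where that same text appears again.
With a single group, `findall` returns only what that group captured — 3 items.

['F', 'z', 'N']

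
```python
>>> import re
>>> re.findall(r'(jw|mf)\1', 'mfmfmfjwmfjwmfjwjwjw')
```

A backreference is literal: `\1` must see the identical characters the first group matched.
Because there's exactly one group, `findall` drops the full match and keeps group 1 from each hit.

['mf', 'jw']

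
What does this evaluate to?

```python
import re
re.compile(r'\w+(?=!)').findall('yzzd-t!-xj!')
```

['t', 'xj']

Lookahead/lookbehind check context without consuming it, so the matched span excludes the asserted characters.
Walking the string: at [5:6] → 't'; at [8:10] → 'xj'.
Since nothing is captured, `findall` lists the 2 matched substrings directly.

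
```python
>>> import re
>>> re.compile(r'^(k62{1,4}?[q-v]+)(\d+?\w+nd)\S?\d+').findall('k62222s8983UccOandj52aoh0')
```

[('k62222s', '8983UccOand')]

Pattern: anchored at the start of the string; then the literal 'k6', then 1 to 4 of the literal '2' (lazy), then one or more of a character in [q-v] (captured); then one or more of a digit (lazy), then one or more of a word character, then the literal 'nd' (captured); then optionally a non-whitespace character; then one or more of a digit.
Scanning left to right: at [0:21] match 'k62222s8983UccOandj52', groups = ('k62222s', '8983UccOand').
2 groups means the one result is a tuple of 2 captured strings — 1 here.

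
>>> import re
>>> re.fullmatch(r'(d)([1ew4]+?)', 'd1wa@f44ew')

None

`re.fullmatch` requires the pattern to consume the entire string.
Here the pattern can't cover the whole string, so the call returns None.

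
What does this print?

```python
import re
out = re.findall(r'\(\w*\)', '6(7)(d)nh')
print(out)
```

With no groups in the pattern, `findall` gives back each whole match — 2 here.

['(7)', '(d)']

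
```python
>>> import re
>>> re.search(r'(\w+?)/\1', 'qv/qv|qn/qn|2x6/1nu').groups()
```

('qv',)

A backreference is literal: `\1` must see the identical characters the first group matched.
`re.search` tries every starting position until one works.
The match spans [0:5] → 'qv/qv'.
Captured: group 1 = 'qv'.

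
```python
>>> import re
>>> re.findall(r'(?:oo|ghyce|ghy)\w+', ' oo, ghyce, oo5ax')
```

['ghyce', 'oo5ax']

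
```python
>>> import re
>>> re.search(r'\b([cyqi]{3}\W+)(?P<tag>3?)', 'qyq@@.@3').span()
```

(0, 8)

This matches a word boundary (`\b`, zero-width); then exactly 3 of one of [cyqi], then one or more of a non-word character (captured); then optionally a literal '3' (captured as 'tag').
Unlike `match`, `search` isn't anchored — it looks for the pattern anywhere in the string.
The match spans [0:8] → 'qyq@@.@3'.
Captured: group 1 = 'qyq@@.@', group 2 = '3'.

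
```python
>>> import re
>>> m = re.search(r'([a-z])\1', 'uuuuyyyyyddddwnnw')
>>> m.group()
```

'uu'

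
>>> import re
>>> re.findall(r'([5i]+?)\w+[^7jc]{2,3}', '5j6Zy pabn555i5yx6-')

['5', '5']

A `+?`/`*?`/`{m,n}?` starts at its minimum and grows only as far as needed for what follows to match.
With a single group, `findall` returns only what that group captured — 2 items.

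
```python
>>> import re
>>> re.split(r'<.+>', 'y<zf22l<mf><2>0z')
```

['y', '0z']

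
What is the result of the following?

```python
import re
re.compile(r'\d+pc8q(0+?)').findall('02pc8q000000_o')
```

['0']

A `+?`/`*?`/`{m,n}?` starts at its minimum and grows only as far as needed for what follows to match.
Because there's exactly one group, `findall` drops the full match and keeps group 1 from the one hit.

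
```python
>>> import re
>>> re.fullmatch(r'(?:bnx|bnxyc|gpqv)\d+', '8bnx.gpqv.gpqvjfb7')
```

`re.fullmatch` requires the pattern to consume the entire string.
Here there's no way to consume every character, so the call returns None.

None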